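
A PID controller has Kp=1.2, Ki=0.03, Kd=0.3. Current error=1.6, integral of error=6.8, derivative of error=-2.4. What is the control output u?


u = Kp*e + Ki*int(e) + Kd*de/dt
= 1.2*1.6 + 0.03*6.8 + 0.3*(-2.4)
= 1.92 + 0.204 + -0.72
= 1.404


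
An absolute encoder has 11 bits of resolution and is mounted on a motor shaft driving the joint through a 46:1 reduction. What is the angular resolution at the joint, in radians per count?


counts = 2^11 = 2048
effective counts at joint = 2048 * 46 = 94208
resolution = 2*pi / 94208
= 6.6695e-05 rad/count


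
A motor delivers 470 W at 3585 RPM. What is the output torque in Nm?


omega = 3585 * 2*pi/60 = 375.4203 rad/s
tau = P / omega = 470 / 375.4203
= 1.2519 Nm


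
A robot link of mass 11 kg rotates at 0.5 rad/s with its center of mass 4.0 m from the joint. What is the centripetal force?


F = m * omega^2 * r
= 11 * 0.5^2 * 4.0
= 11 * 0.25 * 4.0
= 11.0 N


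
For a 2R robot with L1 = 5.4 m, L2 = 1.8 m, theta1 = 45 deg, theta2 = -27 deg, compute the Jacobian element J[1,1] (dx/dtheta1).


J[1,1] = -L1*sin(t1) - L2*sin(t1+t2)
= -5.4*sin(45) - 1.8*sin(18)
= -4.3746


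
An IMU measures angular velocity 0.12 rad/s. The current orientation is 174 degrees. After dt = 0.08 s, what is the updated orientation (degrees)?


delta_theta = w * dt = 0.12 * 0.08 = 0.0096 rad
= 0.55 deg
theta_new = 174 + 0.55 = 174.55 deg


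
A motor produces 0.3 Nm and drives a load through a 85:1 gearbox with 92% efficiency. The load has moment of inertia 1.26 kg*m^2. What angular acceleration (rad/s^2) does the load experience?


tau_out = tau_motor * N * eta
= 0.3 * 85 * 0.92 = 23.46 Nm
alpha = tau_out / I = 23.46 / 1.26
= 18.619 rad/s^2


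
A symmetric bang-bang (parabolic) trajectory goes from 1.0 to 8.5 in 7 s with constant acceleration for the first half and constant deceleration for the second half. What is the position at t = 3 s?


Symmetric rest-to-rest: each phase covers (pf-p0)/2 in time T/2. 0.5*a*(T/2)^2 = (pf-p0)/2 => a = 4*(pf-p0)/T^2
a = 4*(8.5-1.0)/7^2 = 0.6122
t = 3 is in the acceleration phase (t <= T/2).
p = p0 + 0.5*a*t^2 = 1.0 + 0.5*0.6122*3^2
= 3.7551


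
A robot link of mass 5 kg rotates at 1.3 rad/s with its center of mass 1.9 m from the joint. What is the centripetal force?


F = m * omega^2 * r
= 5 * 1.3^2 * 1.9
= 5 * 1.69 * 1.9
= 16.055 N


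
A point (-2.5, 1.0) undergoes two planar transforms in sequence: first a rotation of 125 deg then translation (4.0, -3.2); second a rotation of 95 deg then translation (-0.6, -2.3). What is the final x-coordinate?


After transform 1:
x1 = cos(125)*-2.5 - sin(125)*1.0 + 4.0 = 4.6148
y1 = sin(125)*-2.5 + cos(125)*1.0 + -3.2 = -5.8215
After transform 2:
x2 = cos(95)*4.6148 - sin(95)*-5.8215 + -0.6
= 4.7971


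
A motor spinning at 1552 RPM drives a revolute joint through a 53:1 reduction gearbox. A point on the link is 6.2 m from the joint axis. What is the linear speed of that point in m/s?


omega_motor = 1552 * 2*pi/60 = 162.5251 rad/s
omega_joint = omega_motor / 53 = 3.0665 rad/s
v = omega_joint * r = 3.0665 * 6.2
= 19.0124 m/s


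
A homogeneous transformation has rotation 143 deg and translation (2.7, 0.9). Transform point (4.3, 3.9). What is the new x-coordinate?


x' = cos(theta)*px - sin(theta)*py + tx
= -0.7986*4.3 - 0.6018*3.9 + 2.7
= -3.0812


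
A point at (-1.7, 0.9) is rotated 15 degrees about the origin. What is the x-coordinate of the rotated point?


x' = x*cos(theta) - y*sin(theta)
cos(15 deg) = 0.9659, sin(15 deg) = 0.2588
x' = -1.7 * 0.9659 - 0.9 * 0.2588
= -1.6421 - 0.2329
= -1.875


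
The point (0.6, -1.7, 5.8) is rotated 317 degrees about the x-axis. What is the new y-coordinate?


Rotation about x-axis: y' = y*cos(theta) - z*sin(theta)
= -1.7 * 0.7314 - 5.8 * -0.682
= 2.7123


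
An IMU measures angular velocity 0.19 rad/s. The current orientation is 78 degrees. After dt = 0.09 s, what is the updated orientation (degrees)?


delta_theta = w * dt = 0.19 * 0.09 = 0.0171 rad
= 0.9798 deg
theta_new = 78 + 0.9798 = 78.9798 deg


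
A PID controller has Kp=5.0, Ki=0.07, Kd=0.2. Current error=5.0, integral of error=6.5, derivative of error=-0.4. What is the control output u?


u = Kp*e + Ki*int(e) + Kd*de/dt
= 5.0*5.0 + 0.07*6.5 + 0.2*(-0.4)
= 25.0 + 0.455 + -0.08
= 25.375


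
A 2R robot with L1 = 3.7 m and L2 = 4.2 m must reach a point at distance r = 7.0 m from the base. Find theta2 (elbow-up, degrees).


cos(theta2) = (r^2 - L1^2 - L2^2) / (2*L1*L2)
cos(theta2) = (49.0 - 13.69 - 17.64) / 31.08
cos(theta2) = 0.568533
theta2 = 55.352 degrees


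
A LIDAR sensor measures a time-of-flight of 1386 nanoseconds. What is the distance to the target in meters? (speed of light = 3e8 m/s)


tof = 1386 ns = 1.386e-06 s
dist = c * tof / 2
= 3e8 * 1.386e-06 / 2
= 207.9 m


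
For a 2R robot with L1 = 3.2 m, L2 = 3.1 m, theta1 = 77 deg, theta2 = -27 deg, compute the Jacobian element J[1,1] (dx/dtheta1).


J[1,1] = -L1*sin(t1) - L2*sin(t1+t2)
= -3.2*sin(77) - 3.1*sin(50)
= -5.4927


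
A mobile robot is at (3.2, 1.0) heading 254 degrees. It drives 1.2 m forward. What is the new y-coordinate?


y_new = y0 + d*sin(theta)
= 1.0 + 1.2*sin(254)
= 1.0 + -1.1535
= -0.1535


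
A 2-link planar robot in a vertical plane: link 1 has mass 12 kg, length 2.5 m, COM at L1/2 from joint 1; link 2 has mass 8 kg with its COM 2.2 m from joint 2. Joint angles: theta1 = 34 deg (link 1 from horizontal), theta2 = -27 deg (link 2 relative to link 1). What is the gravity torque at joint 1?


Horizontal distance from joint 1 to link-1 COM:
  x_c1 = (L1/2)*cos(t1) = 1.25 * 0.829 = 1.0363 m
Horizontal distance from joint 1 to link-2 COM:
  x_c2 = L1*cos(t1) + Lc2*cos(t1+t2)
       = 2.5*0.829 + 2.2*0.9925 = 4.2562 m
tau1 = m1*g*x_c1 + m2*g*x_c2
     = 12*9.81*1.0363 + 8*9.81*4.2562
     = 121.9929 + 334.0262
     = 456.0191 Nm


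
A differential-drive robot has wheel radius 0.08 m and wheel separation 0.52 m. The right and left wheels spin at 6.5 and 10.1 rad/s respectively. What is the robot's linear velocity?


vR = r*wR = 0.08*6.5 = 0.52 m/s
vL = r*wL = 0.08*10.1 = 0.808 m/s
v = (vR+vL)/2 = 0.664 m/s
omega = (vR-vL)/L = -0.5538 rad/s
linear velocity = 0.664 m/s


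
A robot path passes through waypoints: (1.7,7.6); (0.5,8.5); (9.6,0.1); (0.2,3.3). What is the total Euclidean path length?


Segment lengths:
  seg1 = sqrt((-1.2)^2 + (0.9)^2) = 1.5
  seg2 = sqrt((9.1)^2 + (-8.4)^2) = 12.3843
  seg3 = sqrt((-9.4)^2 + (3.2)^2) = 9.9298
Total = 23.814


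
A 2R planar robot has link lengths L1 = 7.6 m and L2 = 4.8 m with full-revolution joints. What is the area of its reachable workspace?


r_max = L1 + L2 = 12.4 m
r_min = |L1 - L2| = 2.8 m
Area = pi*(r_max^2 - r_min^2)
= pi*(153.76 - 7.84)
= pi * 145.92
= 458.4212 m^2


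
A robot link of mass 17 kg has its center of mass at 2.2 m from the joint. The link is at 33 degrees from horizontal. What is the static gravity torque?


tau = m*g*L*cos(angle)
= 17 * 9.81 * 2.2 * cos(33 deg)
= 17 * 9.81 * 2.2 * 0.8387
= 307.7032 Nm


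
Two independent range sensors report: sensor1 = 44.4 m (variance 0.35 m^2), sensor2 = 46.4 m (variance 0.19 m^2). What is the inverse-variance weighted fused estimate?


w1 = (1/var1) / (1/var1 + 1/var2)
   = 2.8571 / (2.8571 + 5.2632) = 0.3519
w2 = 1 - w1 = 0.6481
fused = w1*s1 + w2*s2 = 15.6222 + 30.0741
= 45.6963 m


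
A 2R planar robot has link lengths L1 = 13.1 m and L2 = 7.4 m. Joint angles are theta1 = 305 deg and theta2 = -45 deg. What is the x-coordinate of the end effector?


Convert angles to radians: theta1 = 5.3233, theta2 = -0.7854
x = L1*cos(theta1) + L2*cos(theta1+theta2)
x = 7.5139 + -1.285
x = 6.2289


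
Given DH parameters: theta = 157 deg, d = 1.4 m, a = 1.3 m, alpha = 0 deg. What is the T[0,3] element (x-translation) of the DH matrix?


T[0,3] = a * cos(theta)
= 1.3 * cos(157 deg)
= 1.3 * -0.9205
= -1.1967


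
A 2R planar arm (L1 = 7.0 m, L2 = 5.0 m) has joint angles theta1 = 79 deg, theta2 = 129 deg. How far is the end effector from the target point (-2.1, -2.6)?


End effector via forward kinematics:
x = L1*cos(t1) + L2*cos(t1+t2) = -3.0791
y = L1*sin(t1) + L2*sin(t1+t2) = 4.524
Distance to target:
d = sqrt((-2.1 - -3.0791)^2 + (-2.6 - 4.524)^2)
= sqrt(0.9586 + 50.7518)
= 7.191 m


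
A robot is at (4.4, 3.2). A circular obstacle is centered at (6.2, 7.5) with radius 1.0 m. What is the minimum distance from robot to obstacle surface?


center_dist = sqrt((4.4-6.2)^2 + (3.2-7.5)^2)
= sqrt(3.24 + 18.49)
= 4.6615
min_dist = center_dist - radius = 4.6615 - 1.0 = 3.6615 m


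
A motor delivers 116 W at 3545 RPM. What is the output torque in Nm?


omega = 3545 * 2*pi/60 = 371.2315 rad/s
tau = P / omega = 116 / 371.2315
= 0.3125 Nm


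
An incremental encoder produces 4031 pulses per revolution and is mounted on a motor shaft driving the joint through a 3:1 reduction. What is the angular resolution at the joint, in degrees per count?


counts per rev = 4031
effective counts at joint = 4031 * 3 = 12093
resolution = 360 / 12093
= 0.0298 deg/count


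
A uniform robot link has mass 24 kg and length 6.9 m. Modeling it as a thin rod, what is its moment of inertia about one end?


I = (1/3) * m * L^2
= (1/3) * 24 * 6.9^2
= 0.333333 * 24 * 47.61
= 380.88 kg*m^2


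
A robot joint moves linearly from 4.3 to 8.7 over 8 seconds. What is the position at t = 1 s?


s = t/T = 1/8 = 0.125
p(t) = p0 + (pf-p0)*s
= 4.3 + (8.7 - 4.3) * 0.125
= 4.85


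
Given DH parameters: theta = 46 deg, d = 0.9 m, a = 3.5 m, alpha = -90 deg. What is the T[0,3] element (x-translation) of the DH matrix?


T[0,3] = a * cos(theta)
= 3.5 * cos(46 deg)
= 3.5 * 0.6947
= 2.4313


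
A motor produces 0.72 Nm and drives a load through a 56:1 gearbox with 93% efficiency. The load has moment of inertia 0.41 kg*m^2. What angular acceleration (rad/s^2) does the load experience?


tau_out = tau_motor * N * eta
= 0.72 * 56 * 0.93 = 37.4976 Nm
alpha = tau_out / I = 37.4976 / 0.41
= 91.4576 rad/s^2


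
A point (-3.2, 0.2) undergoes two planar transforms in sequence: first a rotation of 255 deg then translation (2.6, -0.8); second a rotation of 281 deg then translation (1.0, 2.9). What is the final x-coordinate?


After transform 1:
x1 = cos(255)*-3.2 - sin(255)*0.2 + 2.6 = 3.6214
y1 = sin(255)*-3.2 + cos(255)*0.2 + -0.8 = 2.2392
After transform 2:
x2 = cos(281)*3.6214 - sin(281)*2.2392 + 1.0
= 3.8891


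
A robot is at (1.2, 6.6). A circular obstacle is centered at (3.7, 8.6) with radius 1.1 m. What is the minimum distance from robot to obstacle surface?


center_dist = sqrt((1.2-3.7)^2 + (6.6-8.6)^2)
= sqrt(6.25 + 4.0)
= 3.2016
min_dist = center_dist - radius = 3.2016 - 1.1 = 2.1016 m


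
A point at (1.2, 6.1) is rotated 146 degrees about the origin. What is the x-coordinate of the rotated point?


x' = x*cos(theta) - y*sin(theta)
cos(146 deg) = -0.829, sin(146 deg) = 0.5592
x' = 1.2 * -0.829 - 6.1 * 0.5592
= -0.9948 - 3.4111
= -4.4059


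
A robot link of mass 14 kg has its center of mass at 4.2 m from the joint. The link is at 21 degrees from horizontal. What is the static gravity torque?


tau = m*g*L*cos(angle)
= 14 * 9.81 * 4.2 * cos(21 deg)
= 14 * 9.81 * 4.2 * 0.9336
= 538.5153 Nm


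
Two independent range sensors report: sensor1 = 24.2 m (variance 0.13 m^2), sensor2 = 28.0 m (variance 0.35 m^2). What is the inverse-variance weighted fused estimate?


w1 = (1/var1) / (1/var1 + 1/var2)
   = 7.6923 / (7.6923 + 2.8571) = 0.7292
w2 = 1 - w1 = 0.2708
fused = w1*s1 + w2*s2 = 17.6458 + 7.5833
= 25.2292 m


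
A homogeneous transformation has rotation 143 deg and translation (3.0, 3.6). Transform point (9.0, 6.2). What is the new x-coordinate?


x' = cos(theta)*px - sin(theta)*py + tx
= -0.7986*9.0 - 0.6018*6.2 + 3.0
= -7.919


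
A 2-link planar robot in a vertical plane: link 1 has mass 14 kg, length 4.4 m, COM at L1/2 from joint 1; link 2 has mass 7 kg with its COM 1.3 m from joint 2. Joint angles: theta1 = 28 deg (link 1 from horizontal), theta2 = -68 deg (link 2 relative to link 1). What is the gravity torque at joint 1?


Horizontal distance from joint 1 to link-1 COM:
  x_c1 = (L1/2)*cos(t1) = 2.2 * 0.8829 = 1.9425 m
Horizontal distance from joint 1 to link-2 COM:
  x_c2 = L1*cos(t1) + Lc2*cos(t1+t2)
       = 4.4*0.8829 + 1.3*0.766 = 4.8808 m
tau1 = m1*g*x_c1 + m2*g*x_c2
     = 14*9.81*1.9425 + 7*9.81*4.8808
     = 266.7808 + 335.1664
     = 601.9473 Nm


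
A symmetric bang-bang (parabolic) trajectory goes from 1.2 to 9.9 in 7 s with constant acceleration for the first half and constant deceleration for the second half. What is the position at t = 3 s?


Symmetric rest-to-rest: each phase covers (pf-p0)/2 in time T/2. 0.5*a*(T/2)^2 = (pf-p0)/2 => a = 4*(pf-p0)/T^2
a = 4*(9.9-1.2)/7^2 = 0.7102
t = 3 is in the acceleration phase (t <= T/2).
p = p0 + 0.5*a*t^2 = 1.2 + 0.5*0.7102*3^2
= 4.3959


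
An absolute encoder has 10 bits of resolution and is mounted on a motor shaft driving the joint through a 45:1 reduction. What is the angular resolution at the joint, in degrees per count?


counts = 2^10 = 1024
effective counts at joint = 1024 * 45 = 46080
resolution = 360 / 46080
= 0.0078 deg/count


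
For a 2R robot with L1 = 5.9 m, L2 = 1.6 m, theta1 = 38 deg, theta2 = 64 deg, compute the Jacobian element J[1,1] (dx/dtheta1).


J[1,1] = -L1*sin(t1) - L2*sin(t1+t2)
= -5.9*sin(38) - 1.6*sin(102)
= -5.1974


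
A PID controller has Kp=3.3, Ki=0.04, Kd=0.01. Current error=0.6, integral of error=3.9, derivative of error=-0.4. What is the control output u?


u = Kp*e + Ki*int(e) + Kd*de/dt
= 3.3*0.6 + 0.04*3.9 + 0.01*(-0.4)
= 1.98 + 0.156 + -0.004
= 2.132


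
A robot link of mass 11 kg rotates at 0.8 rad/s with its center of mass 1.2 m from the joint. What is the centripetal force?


F = m * omega^2 * r
= 11 * 0.8^2 * 1.2
= 11 * 0.64 * 1.2
= 8.448 N


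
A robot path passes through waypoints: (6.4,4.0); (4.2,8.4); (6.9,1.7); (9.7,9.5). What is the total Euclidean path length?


Segment lengths:
  seg1 = sqrt((-2.2)^2 + (4.4)^2) = 4.9193
  seg2 = sqrt((2.7)^2 + (-6.7)^2) = 7.2236
  seg3 = sqrt((2.8)^2 + (7.8)^2) = 8.2873
Total = 20.4303


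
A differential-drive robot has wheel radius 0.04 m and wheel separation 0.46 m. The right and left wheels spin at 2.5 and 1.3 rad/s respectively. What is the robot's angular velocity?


vR = r*wR = 0.04*2.5 = 0.1 m/s
vL = r*wL = 0.04*1.3 = 0.052 m/s
v = (vR+vL)/2 = 0.076 m/s
omega = (vR-vL)/L = 0.1043 rad/s
angular velocity = 0.1043 rad/s


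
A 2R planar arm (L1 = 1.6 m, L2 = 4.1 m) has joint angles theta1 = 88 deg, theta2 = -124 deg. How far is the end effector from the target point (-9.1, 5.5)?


End effector via forward kinematics:
x = L1*cos(t1) + L2*cos(t1+t2) = 3.3728
y = L1*sin(t1) + L2*sin(t1+t2) = -0.8109
Distance to target:
d = sqrt((-9.1 - 3.3728)^2 + (5.5 - -0.8109)^2)
= sqrt(155.571 + 39.8274)
= 13.9785 m


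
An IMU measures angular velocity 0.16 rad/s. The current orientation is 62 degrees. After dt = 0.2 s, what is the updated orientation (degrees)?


delta_theta = w * dt = 0.16 * 0.2 = 0.032 rad
= 1.8335 deg
theta_new = 62 + 1.8335 = 63.8335 deg


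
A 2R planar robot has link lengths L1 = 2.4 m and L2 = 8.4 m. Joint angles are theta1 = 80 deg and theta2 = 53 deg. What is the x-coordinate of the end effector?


Convert angles to radians: theta1 = 1.3963, theta2 = 0.925
x = L1*cos(theta1) + L2*cos(theta1+theta2)
x = 0.4168 + -5.7288
x = -5.312


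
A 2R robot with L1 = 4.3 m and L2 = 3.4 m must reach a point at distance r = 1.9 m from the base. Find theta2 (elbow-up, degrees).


cos(theta2) = (r^2 - L1^2 - L2^2) / (2*L1*L2)
cos(theta2) = (3.61 - 18.49 - 11.56) / 29.24
cos(theta2) = -0.904241
theta2 = 154.7212 degrees


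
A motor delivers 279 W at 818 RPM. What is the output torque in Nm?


omega = 818 * 2*pi/60 = 85.6608 rad/s
tau = P / omega = 279 / 85.6608
= 3.257 Nm


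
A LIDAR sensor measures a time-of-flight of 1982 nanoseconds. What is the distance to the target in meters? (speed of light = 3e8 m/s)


tof = 1982 ns = 1.982e-06 s
dist = c * tof / 2
= 3e8 * 1.982e-06 / 2
= 297.3 m


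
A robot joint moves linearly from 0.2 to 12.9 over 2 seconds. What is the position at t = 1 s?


s = t/T = 1/2 = 0.5
p(t) = p0 + (pf-p0)*s
= 0.2 + (12.9 - 0.2) * 0.5
= 6.55


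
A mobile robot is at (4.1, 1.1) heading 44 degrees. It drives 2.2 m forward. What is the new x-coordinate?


x_new = x0 + d*cos(theta)
= 4.1 + 2.2*cos(44)
= 4.1 + 1.5825
= 5.6825


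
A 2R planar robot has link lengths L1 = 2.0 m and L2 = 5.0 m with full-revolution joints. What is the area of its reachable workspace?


r_max = L1 + L2 = 7.0 m
r_min = |L1 - L2| = 3.0 m
Area = pi*(r_max^2 - r_min^2)
= pi*(49.0 - 9.0)
= pi * 40.0
= 125.6637 m^2


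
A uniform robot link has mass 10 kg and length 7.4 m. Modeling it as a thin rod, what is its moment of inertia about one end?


I = (1/3) * m * L^2
= (1/3) * 10 * 7.4^2
= 0.333333 * 10 * 54.76
= 182.5333 kg*m^2


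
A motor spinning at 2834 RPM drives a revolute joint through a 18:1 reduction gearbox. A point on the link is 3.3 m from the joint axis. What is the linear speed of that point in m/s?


omega_motor = 2834 * 2*pi/60 = 296.7758 rad/s
omega_joint = omega_motor / 18 = 16.4875 rad/s
v = omega_joint * r = 16.4875 * 3.3
= 54.4089 m/s


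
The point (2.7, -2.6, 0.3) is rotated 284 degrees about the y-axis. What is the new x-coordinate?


Rotation about y-axis: x' = x*cos(theta) + z*sin(theta)
= 2.7 * 0.2419 + 0.3 * -0.9703
= 0.3621


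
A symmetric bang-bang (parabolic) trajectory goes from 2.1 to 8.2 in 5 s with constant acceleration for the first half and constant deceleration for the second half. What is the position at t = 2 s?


Symmetric rest-to-rest: each phase covers (pf-p0)/2 in time T/2. 0.5*a*(T/2)^2 = (pf-p0)/2 => a = 4*(pf-p0)/T^2
a = 4*(8.2-2.1)/5^2 = 0.976
t = 2 is in the acceleration phase (t <= T/2).
p = p0 + 0.5*a*t^2 = 2.1 + 0.5*0.976*2^2
= 4.052


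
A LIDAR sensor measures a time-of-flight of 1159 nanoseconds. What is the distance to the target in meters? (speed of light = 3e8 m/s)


tof = 1159 ns = 1.159e-06 s
dist = c * tof / 2
= 3e8 * 1.159e-06 / 2
= 173.85 m


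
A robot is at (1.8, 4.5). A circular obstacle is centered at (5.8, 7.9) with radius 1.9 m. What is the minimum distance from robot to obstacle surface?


center_dist = sqrt((1.8-5.8)^2 + (4.5-7.9)^2)
= sqrt(16.0 + 11.56)
= 5.2498
min_dist = center_dist - radius = 5.2498 - 1.9 = 3.3498 m


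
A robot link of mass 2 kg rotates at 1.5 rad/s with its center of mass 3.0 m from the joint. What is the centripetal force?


F = m * omega^2 * r
= 2 * 1.5^2 * 3.0
= 2 * 2.25 * 3.0
= 13.5 N


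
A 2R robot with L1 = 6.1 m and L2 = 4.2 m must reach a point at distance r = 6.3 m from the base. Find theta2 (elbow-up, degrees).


cos(theta2) = (r^2 - L1^2 - L2^2) / (2*L1*L2)
cos(theta2) = (39.69 - 37.21 - 17.64) / 51.24
cos(theta2) = -0.295863
theta2 = 107.2093 degrees


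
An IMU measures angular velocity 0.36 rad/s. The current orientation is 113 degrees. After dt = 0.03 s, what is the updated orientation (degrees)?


delta_theta = w * dt = 0.36 * 0.03 = 0.0108 rad
= 0.6188 deg
theta_new = 113 + 0.6188 = 113.6188 deg


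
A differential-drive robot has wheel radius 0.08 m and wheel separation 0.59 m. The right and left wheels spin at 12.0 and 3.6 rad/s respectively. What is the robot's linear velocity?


vR = r*wR = 0.08*12.0 = 0.96 m/s
vL = r*wL = 0.08*3.6 = 0.288 m/s
v = (vR+vL)/2 = 0.624 m/s
omega = (vR-vL)/L = 1.139 rad/s
linear velocity = 0.624 m/s


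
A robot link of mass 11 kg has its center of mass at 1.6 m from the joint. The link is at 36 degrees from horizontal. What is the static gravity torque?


tau = m*g*L*cos(angle)
= 11 * 9.81 * 1.6 * cos(36 deg)
= 11 * 9.81 * 1.6 * 0.809
= 139.6816 Nm


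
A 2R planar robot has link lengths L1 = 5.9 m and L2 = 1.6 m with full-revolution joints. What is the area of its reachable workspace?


r_max = L1 + L2 = 7.5 m
r_min = |L1 - L2| = 4.3 m
Area = pi*(r_max^2 - r_min^2)
= pi*(56.25 - 18.49)
= pi * 37.76
= 118.6265 m^2


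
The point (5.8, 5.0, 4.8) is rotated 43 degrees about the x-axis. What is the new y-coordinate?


Rotation about x-axis: y' = y*cos(theta) - z*sin(theta)
= 5.0 * 0.7314 - 4.8 * 0.682
= 0.3832


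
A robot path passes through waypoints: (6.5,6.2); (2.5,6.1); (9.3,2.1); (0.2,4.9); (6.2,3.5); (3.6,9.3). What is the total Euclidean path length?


Segment lengths:
  seg1 = sqrt((-4.0)^2 + (-0.1)^2) = 4.0012
  seg2 = sqrt((6.8)^2 + (-4.0)^2) = 7.8892
  seg3 = sqrt((-9.1)^2 + (2.8)^2) = 9.521
  seg4 = sqrt((6.0)^2 + (-1.4)^2) = 6.1612
  seg5 = sqrt((-2.6)^2 + (5.8)^2) = 6.3561
Total = 33.9288


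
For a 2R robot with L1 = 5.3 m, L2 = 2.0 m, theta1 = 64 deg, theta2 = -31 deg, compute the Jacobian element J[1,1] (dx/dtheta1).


J[1,1] = -L1*sin(t1) - L2*sin(t1+t2)
= -5.3*sin(64) - 2.0*sin(33)
= -5.8529


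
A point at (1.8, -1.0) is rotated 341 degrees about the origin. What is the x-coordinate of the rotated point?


x' = x*cos(theta) - y*sin(theta)
cos(341 deg) = 0.9455, sin(341 deg) = -0.3256
x' = 1.8 * 0.9455 - -1.0 * -0.3256
= 1.7019 - 0.3256
= 1.3764


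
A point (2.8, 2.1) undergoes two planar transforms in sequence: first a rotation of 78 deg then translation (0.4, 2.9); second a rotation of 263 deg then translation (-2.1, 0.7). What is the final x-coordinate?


After transform 1:
x1 = cos(78)*2.8 - sin(78)*2.1 + 0.4 = -1.072
y1 = sin(78)*2.8 + cos(78)*2.1 + 2.9 = 6.0754
After transform 2:
x2 = cos(263)*-1.072 - sin(263)*6.0754 + -2.1
= 4.0608


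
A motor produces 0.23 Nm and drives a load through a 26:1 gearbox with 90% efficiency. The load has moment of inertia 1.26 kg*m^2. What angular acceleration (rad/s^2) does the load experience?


tau_out = tau_motor * N * eta
= 0.23 * 26 * 0.9 = 5.382 Nm
alpha = tau_out / I = 5.382 / 1.26
= 4.2714 rad/s^2


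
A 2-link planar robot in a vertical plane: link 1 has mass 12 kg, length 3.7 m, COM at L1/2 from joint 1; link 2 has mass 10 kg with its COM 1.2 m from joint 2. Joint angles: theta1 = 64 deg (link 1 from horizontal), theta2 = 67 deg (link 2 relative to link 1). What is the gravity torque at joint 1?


Horizontal distance from joint 1 to link-1 COM:
  x_c1 = (L1/2)*cos(t1) = 1.85 * 0.4384 = 0.811 m
Horizontal distance from joint 1 to link-2 COM:
  x_c2 = L1*cos(t1) + Lc2*cos(t1+t2)
       = 3.7*0.4384 + 1.2*-0.6561 = 0.8347 m
tau1 = m1*g*x_c1 + m2*g*x_c2
     = 12*9.81*0.811 + 10*9.81*0.8347
     = 95.4693 + 81.8843
     = 177.3537 Nm


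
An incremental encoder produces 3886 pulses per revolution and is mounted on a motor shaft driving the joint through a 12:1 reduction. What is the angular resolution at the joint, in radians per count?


counts per rev = 3886
effective counts at joint = 3886 * 12 = 46632
resolution = 2*pi / 46632
= 1.3474e-04 rad/count


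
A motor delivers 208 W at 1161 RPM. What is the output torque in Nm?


omega = 1161 * 2*pi/60 = 121.5796 rad/s
tau = P / omega = 208 / 121.5796
= 1.7108 Nm


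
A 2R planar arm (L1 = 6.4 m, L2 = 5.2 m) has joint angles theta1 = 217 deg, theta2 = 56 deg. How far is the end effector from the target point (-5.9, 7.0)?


End effector via forward kinematics:
x = L1*cos(t1) + L2*cos(t1+t2) = -4.8391
y = L1*sin(t1) + L2*sin(t1+t2) = -9.0445
Distance to target:
d = sqrt((-5.9 - -4.8391)^2 + (7.0 - -9.0445)^2)
= sqrt(1.1255 + 257.4257)
= 16.0795 m


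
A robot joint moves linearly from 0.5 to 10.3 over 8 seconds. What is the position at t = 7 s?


s = t/T = 7/8 = 0.875
p(t) = p0 + (pf-p0)*s
= 0.5 + (10.3 - 0.5) * 0.875
= 9.075


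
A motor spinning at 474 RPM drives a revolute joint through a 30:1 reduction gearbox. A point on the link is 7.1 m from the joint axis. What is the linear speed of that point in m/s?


omega_motor = 474 * 2*pi/60 = 49.6372 rad/s
omega_joint = omega_motor / 30 = 1.6546 rad/s
v = omega_joint * r = 1.6546 * 7.1
= 11.7475 m/s


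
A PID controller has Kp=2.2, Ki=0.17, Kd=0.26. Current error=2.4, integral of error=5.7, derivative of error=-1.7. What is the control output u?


u = Kp*e + Ki*int(e) + Kd*de/dt
= 2.2*2.4 + 0.17*5.7 + 0.26*(-1.7)
= 5.28 + 0.969 + -0.442
= 5.807


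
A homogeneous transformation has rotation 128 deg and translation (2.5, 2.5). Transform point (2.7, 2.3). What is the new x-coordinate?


x' = cos(theta)*px - sin(theta)*py + tx
= -0.6157*2.7 - 0.788*2.3 + 2.5
= -0.9747


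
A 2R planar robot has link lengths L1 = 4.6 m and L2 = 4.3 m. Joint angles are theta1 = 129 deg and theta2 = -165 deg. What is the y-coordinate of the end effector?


Convert angles to radians: theta1 = 2.2515, theta2 = -2.8798
y = L1*sin(theta1) + L2*sin(theta1+theta2)
y = 3.5749 + -2.5275
y = 1.0474


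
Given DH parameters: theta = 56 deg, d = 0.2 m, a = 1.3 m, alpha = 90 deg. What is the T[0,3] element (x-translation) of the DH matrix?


T[0,3] = a * cos(theta)
= 1.3 * cos(56 deg)
= 1.3 * 0.5592
= 0.727


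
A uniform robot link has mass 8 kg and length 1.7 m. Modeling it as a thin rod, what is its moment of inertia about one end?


I = (1/3) * m * L^2
= (1/3) * 8 * 1.7^2
= 0.333333 * 8 * 2.89
= 7.7067 kg*m^2


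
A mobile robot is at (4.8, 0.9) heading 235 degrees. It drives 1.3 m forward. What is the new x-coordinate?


x_new = x0 + d*cos(theta)
= 4.8 + 1.3*cos(235)
= 4.8 + -0.7456
= 4.0544


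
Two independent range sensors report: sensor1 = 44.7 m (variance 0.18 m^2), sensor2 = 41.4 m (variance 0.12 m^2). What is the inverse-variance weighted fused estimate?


w1 = (1/var1) / (1/var1 + 1/var2)
   = 5.5556 / (5.5556 + 8.3333) = 0.4
w2 = 1 - w1 = 0.6
fused = w1*s1 + w2*s2 = 17.88 + 24.84
= 42.72 m


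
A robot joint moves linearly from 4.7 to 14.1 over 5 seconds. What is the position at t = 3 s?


s = t/T = 3/5 = 0.6
p(t) = p0 + (pf-p0)*s
= 4.7 + (14.1 - 4.7) * 0.6
= 10.34


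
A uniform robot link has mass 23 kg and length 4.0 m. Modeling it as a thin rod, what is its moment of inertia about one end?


I = (1/3) * m * L^2
= (1/3) * 23 * 4.0^2
= 0.333333 * 23 * 16.0
= 122.6667 kg*m^2


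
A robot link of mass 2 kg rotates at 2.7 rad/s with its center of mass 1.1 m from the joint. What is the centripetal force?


F = m * omega^2 * r
= 2 * 2.7^2 * 1.1
= 2 * 7.29 * 1.1
= 16.038 N


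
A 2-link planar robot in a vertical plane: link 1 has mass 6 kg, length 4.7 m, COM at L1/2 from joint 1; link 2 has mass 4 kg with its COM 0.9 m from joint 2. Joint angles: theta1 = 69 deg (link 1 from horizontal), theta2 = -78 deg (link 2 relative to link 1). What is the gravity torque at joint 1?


Horizontal distance from joint 1 to link-1 COM:
  x_c1 = (L1/2)*cos(t1) = 2.35 * 0.3584 = 0.8422 m
Horizontal distance from joint 1 to link-2 COM:
  x_c2 = L1*cos(t1) + Lc2*cos(t1+t2)
       = 4.7*0.3584 + 0.9*0.9877 = 2.5732 m
tau1 = m1*g*x_c1 + m2*g*x_c2
     = 6*9.81*0.8422 + 4*9.81*2.5732
     = 49.5698 + 100.9743
     = 150.5441 Nm


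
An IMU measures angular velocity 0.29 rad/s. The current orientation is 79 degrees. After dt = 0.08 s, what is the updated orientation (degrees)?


delta_theta = w * dt = 0.29 * 0.08 = 0.0232 rad
= 1.3293 deg
theta_new = 79 + 1.3293 = 80.3293 deg


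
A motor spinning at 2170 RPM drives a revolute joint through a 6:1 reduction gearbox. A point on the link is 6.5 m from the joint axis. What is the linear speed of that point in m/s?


omega_motor = 2170 * 2*pi/60 = 227.2419 rad/s
omega_joint = omega_motor / 6 = 37.8736 rad/s
v = omega_joint * r = 37.8736 * 6.5
= 246.1787 m/s


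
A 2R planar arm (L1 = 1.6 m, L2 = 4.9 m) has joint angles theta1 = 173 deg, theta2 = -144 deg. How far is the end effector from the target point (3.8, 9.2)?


End effector via forward kinematics:
x = L1*cos(t1) + L2*cos(t1+t2) = 2.6976
y = L1*sin(t1) + L2*sin(t1+t2) = 2.5706
Distance to target:
d = sqrt((3.8 - 2.6976)^2 + (9.2 - 2.5706)^2)
= sqrt(1.2154 + 43.9495)
= 6.7205 m


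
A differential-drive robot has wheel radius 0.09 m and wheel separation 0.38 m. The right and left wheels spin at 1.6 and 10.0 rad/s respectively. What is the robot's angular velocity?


vR = r*wR = 0.09*1.6 = 0.144 m/s
vL = r*wL = 0.09*10.0 = 0.9 m/s
v = (vR+vL)/2 = 0.522 m/s
omega = (vR-vL)/L = -1.9895 rad/s
angular velocity = -1.9895 rad/s


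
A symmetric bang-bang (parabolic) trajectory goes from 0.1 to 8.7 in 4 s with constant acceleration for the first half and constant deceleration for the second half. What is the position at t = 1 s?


Symmetric rest-to-rest: each phase covers (pf-p0)/2 in time T/2. 0.5*a*(T/2)^2 = (pf-p0)/2 => a = 4*(pf-p0)/T^2
a = 4*(8.7-0.1)/4^2 = 2.15
t = 1 is in the acceleration phase (t <= T/2).
p = p0 + 0.5*a*t^2 = 0.1 + 0.5*2.15*1^2
= 1.175


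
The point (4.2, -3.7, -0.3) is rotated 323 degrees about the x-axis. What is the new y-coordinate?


Rotation about x-axis: y' = y*cos(theta) - z*sin(theta)
= -3.7 * 0.7986 - -0.3 * -0.6018
= -3.1355


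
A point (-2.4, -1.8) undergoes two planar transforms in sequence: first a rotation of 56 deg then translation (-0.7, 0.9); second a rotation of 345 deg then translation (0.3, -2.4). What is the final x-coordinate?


After transform 1:
x1 = cos(56)*-2.4 - sin(56)*-1.8 + -0.7 = -0.5498
y1 = sin(56)*-2.4 + cos(56)*-1.8 + 0.9 = -2.0962
After transform 2:
x2 = cos(345)*-0.5498 - sin(345)*-2.0962 + 0.3
= -0.7736


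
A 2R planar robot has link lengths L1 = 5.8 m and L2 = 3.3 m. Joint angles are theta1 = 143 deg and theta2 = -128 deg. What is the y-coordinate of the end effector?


Convert angles to radians: theta1 = 2.4958, theta2 = -2.234
y = L1*sin(theta1) + L2*sin(theta1+theta2)
y = 3.4905 + 0.8541
y = 4.3446


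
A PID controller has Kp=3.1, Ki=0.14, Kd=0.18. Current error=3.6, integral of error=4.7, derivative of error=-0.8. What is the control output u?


u = Kp*e + Ki*int(e) + Kd*de/dt
= 3.1*3.6 + 0.14*4.7 + 0.18*(-0.8)
= 11.16 + 0.658 + -0.144
= 11.674


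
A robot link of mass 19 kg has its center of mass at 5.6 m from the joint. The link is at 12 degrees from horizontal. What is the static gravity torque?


tau = m*g*L*cos(angle)
= 19 * 9.81 * 5.6 * cos(12 deg)
= 19 * 9.81 * 5.6 * 0.9781
= 1020.9748 Nm


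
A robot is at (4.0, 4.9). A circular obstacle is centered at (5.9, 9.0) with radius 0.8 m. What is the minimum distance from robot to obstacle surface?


center_dist = sqrt((4.0-5.9)^2 + (4.9-9.0)^2)
= sqrt(3.61 + 16.81)
= 4.5188
min_dist = center_dist - radius = 4.5188 - 0.8 = 3.7188 m


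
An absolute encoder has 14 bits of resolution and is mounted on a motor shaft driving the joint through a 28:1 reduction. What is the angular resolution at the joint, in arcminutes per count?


counts = 2^14 = 16384
effective counts at joint = 16384 * 28 = 458752
resolution = 360*60 / 458752
= 0.0471 arcmin/count


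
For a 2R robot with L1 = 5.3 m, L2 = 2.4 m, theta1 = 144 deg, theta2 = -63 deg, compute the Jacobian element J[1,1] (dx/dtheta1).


J[1,1] = -L1*sin(t1) - L2*sin(t1+t2)
= -5.3*sin(144) - 2.4*sin(81)
= -5.4857


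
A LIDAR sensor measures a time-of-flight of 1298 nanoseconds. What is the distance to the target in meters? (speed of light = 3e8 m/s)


tof = 1298 ns = 1.298e-06 s
dist = c * tof / 2
= 3e8 * 1.298e-06 / 2
= 194.7 m


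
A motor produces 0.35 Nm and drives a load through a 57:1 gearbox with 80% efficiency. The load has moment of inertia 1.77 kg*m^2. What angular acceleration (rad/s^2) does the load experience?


tau_out = tau_motor * N * eta
= 0.35 * 57 * 0.8 = 15.96 Nm
alpha = tau_out / I = 15.96 / 1.77
= 9.0169 rad/s^2


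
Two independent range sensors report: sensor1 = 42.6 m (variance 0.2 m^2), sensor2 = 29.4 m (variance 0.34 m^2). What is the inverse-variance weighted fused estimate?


w1 = (1/var1) / (1/var1 + 1/var2)
   = 5.0 / (5.0 + 2.9412) = 0.6296
w2 = 1 - w1 = 0.3704
fused = w1*s1 + w2*s2 = 26.8222 + 10.8889
= 37.7111 m


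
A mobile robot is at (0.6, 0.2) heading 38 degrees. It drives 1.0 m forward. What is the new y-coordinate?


y_new = y0 + d*sin(theta)
= 0.2 + 1.0*sin(38)
= 0.2 + 0.6157
= 0.8157


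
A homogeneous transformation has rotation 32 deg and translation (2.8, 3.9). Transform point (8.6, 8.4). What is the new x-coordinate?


x' = cos(theta)*px - sin(theta)*py + tx
= 0.848*8.6 - 0.5299*8.4 + 2.8
= 5.6419


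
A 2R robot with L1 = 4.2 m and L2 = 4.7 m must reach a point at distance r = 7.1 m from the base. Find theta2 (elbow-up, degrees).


cos(theta2) = (r^2 - L1^2 - L2^2) / (2*L1*L2)
cos(theta2) = (50.41 - 17.64 - 22.09) / 39.48
cos(theta2) = 0.270517
theta2 = 74.305 degrees


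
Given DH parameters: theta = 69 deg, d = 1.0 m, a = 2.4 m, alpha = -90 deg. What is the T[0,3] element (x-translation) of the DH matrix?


T[0,3] = a * cos(theta)
= 2.4 * cos(69 deg)
= 2.4 * 0.3584
= 0.8601


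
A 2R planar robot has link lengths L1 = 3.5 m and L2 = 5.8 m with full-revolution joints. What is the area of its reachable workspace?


r_max = L1 + L2 = 9.3 m
r_min = |L1 - L2| = 2.3 m
Area = pi*(r_max^2 - r_min^2)
= pi*(86.49 - 5.29)
= pi * 81.2
= 255.0973 m^2


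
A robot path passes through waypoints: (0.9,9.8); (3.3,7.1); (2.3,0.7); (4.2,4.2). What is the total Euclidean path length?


Segment lengths:
  seg1 = sqrt((2.4)^2 + (-2.7)^2) = 3.6125
  seg2 = sqrt((-1.0)^2 + (-6.4)^2) = 6.4777
  seg3 = sqrt((1.9)^2 + (3.5)^2) = 3.9825
Total = 14.0726


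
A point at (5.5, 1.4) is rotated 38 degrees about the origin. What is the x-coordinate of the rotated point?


x' = x*cos(theta) - y*sin(theta)
cos(38 deg) = 0.788, sin(38 deg) = 0.6157
x' = 5.5 * 0.788 - 1.4 * 0.6157
= 4.3341 - 0.8619
= 3.4721


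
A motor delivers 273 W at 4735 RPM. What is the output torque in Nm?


omega = 4735 * 2*pi/60 = 495.848 rad/s
tau = P / omega = 273 / 495.848
= 0.5506 Nm


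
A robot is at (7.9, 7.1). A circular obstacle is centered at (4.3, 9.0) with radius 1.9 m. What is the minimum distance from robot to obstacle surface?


center_dist = sqrt((7.9-4.3)^2 + (7.1-9.0)^2)
= sqrt(12.96 + 3.61)
= 4.0706
min_dist = center_dist - radius = 4.0706 - 1.9 = 2.1706 m


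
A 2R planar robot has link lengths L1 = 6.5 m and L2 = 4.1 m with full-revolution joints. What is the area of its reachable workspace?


r_max = L1 + L2 = 10.6 m
r_min = |L1 - L2| = 2.4 m
Area = pi*(r_max^2 - r_min^2)
= pi*(112.36 - 5.76)
= pi * 106.6
= 334.8938 m^2


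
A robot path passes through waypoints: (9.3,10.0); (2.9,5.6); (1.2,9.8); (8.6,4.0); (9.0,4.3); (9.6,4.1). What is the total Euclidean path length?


Segment lengths:
  seg1 = sqrt((-6.4)^2 + (-4.4)^2) = 7.7666
  seg2 = sqrt((-1.7)^2 + (4.2)^2) = 4.531
  seg3 = sqrt((7.4)^2 + (-5.8)^2) = 9.4021
  seg4 = sqrt((0.4)^2 + (0.3)^2) = 0.5
  seg5 = sqrt((0.6)^2 + (-0.2)^2) = 0.6325
Total = 22.8322


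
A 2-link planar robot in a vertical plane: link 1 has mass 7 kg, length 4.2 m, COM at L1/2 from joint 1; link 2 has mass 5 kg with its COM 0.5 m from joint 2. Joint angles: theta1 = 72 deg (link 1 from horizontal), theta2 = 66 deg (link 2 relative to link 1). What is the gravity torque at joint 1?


Horizontal distance from joint 1 to link-1 COM:
  x_c1 = (L1/2)*cos(t1) = 2.1 * 0.309 = 0.6489 m
Horizontal distance from joint 1 to link-2 COM:
  x_c2 = L1*cos(t1) + Lc2*cos(t1+t2)
       = 4.2*0.309 + 0.5*-0.7431 = 0.9263 m
tau1 = m1*g*x_c1 + m2*g*x_c2
     = 7*9.81*0.6489 + 5*9.81*0.9263
     = 44.5624 + 45.435
     = 89.9974 Nm


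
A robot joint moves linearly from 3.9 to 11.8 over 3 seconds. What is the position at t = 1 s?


s = t/T = 1/3 = 0.3333
p(t) = p0 + (pf-p0)*s
= 3.9 + (11.8 - 3.9) * 0.3333
= 6.5333


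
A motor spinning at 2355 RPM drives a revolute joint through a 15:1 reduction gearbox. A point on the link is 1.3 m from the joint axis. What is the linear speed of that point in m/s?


omega_motor = 2355 * 2*pi/60 = 246.615 rad/s
omega_joint = omega_motor / 15 = 16.441 rad/s
v = omega_joint * r = 16.441 * 1.3
= 21.3733 m/s


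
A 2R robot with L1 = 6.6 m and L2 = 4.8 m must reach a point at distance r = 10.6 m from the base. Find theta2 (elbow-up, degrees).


cos(theta2) = (r^2 - L1^2 - L2^2) / (2*L1*L2)
cos(theta2) = (112.36 - 43.56 - 23.04) / 63.36
cos(theta2) = 0.722222
theta2 = 43.7617 degrees


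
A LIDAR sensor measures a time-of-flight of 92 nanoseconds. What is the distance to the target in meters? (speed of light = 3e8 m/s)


tof = 92 ns = 9.2e-08 s
dist = c * tof / 2
= 3e8 * 9.2e-08 / 2
= 13.8 m


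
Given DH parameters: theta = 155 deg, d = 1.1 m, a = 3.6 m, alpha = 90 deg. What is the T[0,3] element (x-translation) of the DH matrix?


T[0,3] = a * cos(theta)
= 3.6 * cos(155 deg)
= 3.6 * -0.9063
= -3.2627


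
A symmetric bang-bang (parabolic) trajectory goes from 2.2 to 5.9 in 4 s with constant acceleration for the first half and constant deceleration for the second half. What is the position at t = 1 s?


Symmetric rest-to-rest: each phase covers (pf-p0)/2 in time T/2. 0.5*a*(T/2)^2 = (pf-p0)/2 => a = 4*(pf-p0)/T^2
a = 4*(5.9-2.2)/4^2 = 0.925
t = 1 is in the acceleration phase (t <= T/2).
p = p0 + 0.5*a*t^2 = 2.2 + 0.5*0.925*1^2
= 2.6625


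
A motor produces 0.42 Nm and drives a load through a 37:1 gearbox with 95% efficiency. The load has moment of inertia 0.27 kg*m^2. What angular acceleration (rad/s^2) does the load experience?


tau_out = tau_motor * N * eta
= 0.42 * 37 * 0.95 = 14.763 Nm
alpha = tau_out / I = 14.763 / 0.27
= 54.6778 rad/s^2


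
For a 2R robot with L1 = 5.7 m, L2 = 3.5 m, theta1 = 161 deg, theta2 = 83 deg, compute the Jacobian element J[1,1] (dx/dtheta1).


J[1,1] = -L1*sin(t1) - L2*sin(t1+t2)
= -5.7*sin(161) - 3.5*sin(244)
= 1.29


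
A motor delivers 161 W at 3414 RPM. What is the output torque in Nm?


omega = 3414 * 2*pi/60 = 357.5132 rad/s
tau = P / omega = 161 / 357.5132
= 0.4503 Nm


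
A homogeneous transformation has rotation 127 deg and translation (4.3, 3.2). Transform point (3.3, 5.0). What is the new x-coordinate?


x' = cos(theta)*px - sin(theta)*py + tx
= -0.6018*3.3 - 0.7986*5.0 + 4.3
= -1.6792


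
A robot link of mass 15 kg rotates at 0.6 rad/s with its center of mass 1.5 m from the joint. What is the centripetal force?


F = m * omega^2 * r
= 15 * 0.6^2 * 1.5
= 15 * 0.36 * 1.5
= 8.1 N


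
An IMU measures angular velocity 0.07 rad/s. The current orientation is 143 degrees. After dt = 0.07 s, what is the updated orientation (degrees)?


delta_theta = w * dt = 0.07 * 0.07 = 0.0049 rad
= 0.2807 deg
theta_new = 143 + 0.2807 = 143.2807 deg


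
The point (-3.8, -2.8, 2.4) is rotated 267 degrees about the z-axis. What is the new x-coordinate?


Rotation about z-axis: x' = x*cos(theta) - y*sin(theta)
= -3.8 * -0.0523 - -2.8 * -0.9986
= -2.5973


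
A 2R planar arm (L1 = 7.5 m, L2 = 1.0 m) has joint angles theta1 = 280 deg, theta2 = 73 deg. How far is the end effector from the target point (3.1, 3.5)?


End effector via forward kinematics:
x = L1*cos(t1) + L2*cos(t1+t2) = 2.2949
y = L1*sin(t1) + L2*sin(t1+t2) = -7.5079
Distance to target:
d = sqrt((3.1 - 2.2949)^2 + (3.5 - -7.5079)^2)
= sqrt(0.6482 + 121.1745)
= 11.0373 m


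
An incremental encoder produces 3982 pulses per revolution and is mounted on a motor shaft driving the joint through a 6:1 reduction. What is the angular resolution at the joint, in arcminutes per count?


counts per rev = 3982
effective counts at joint = 3982 * 6 = 23892
resolution = 360*60 / 23892
= 0.9041 arcmin/count


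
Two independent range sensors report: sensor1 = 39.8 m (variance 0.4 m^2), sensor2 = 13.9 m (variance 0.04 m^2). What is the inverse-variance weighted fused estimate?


w1 = (1/var1) / (1/var1 + 1/var2)
   = 2.5 / (2.5 + 25.0) = 0.0909
w2 = 1 - w1 = 0.9091
fused = w1*s1 + w2*s2 = 3.6182 + 12.6364
= 16.2545 m
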